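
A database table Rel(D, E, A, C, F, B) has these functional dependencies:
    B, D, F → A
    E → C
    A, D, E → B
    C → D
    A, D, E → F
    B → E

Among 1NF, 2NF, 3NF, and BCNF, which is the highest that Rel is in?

Candidate keys: {A, B}, {A, E}, {B, F}. Prime attributes: {A, B, E, F}.
For E → C we have {E}⁺ = {C, D, E}; {E} is not a superkey, so BCNF fails.
E → C has non-prime {C} on the right and a non-superkey on the left, so 3NF fails.
Since {B} ⊂ {A, B} and {B}⁺ ⊇ {C, D} with {C, D} non-prime, there is a partial dependency; 2NF fails.

1NF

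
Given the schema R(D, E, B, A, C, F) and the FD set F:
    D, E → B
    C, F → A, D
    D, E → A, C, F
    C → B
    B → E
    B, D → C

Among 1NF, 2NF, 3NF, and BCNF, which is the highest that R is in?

3NF

Candidate keys: {B, D}, {C, D}, {C, F}, {D, E}. Prime attributes: {B, C, D, E, F}.
C → B breaks BCNF: {C}⁺ = {B, C, E}, so {C} is not a superkey.
Since {B} ⊆ prime attributes and every other non-superkey FD also has a prime right side, the schema is in 3NF.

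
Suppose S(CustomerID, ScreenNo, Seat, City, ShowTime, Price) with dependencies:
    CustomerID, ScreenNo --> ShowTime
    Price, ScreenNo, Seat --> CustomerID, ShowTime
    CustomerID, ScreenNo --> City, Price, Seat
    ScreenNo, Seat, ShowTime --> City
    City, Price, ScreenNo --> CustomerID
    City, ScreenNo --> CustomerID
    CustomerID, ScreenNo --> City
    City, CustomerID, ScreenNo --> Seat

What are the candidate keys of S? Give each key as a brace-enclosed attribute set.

{City, ScreenNo}, {CustomerID, ScreenNo}, {Price, ScreenNo, Seat}, {ScreenNo, Seat, ShowTime}

No FD produces {ScreenNo}, so it must be in every candidate key.
{City, ScreenNo} is a candidate key since {City, ScreenNo}⁺ = {City, CustomerID, Price, ScreenNo, Seat, ShowTime} covers every attribute.
{CustomerID, ScreenNo} is a candidate key since {CustomerID, ScreenNo}⁺ = {City, CustomerID, Price, ScreenNo, Seat, ShowTime} covers every attribute.
{Price, ScreenNo, Seat} is a candidate key since {Price, ScreenNo, Seat}⁺ = {City, CustomerID, Price, ScreenNo, Seat, ShowTime} covers every attribute.
{ScreenNo, Seat, ShowTime} is a candidate key since {ScreenNo, Seat, ShowTime}⁺ = {City, CustomerID, Price, ScreenNo, Seat, ShowTime} covers every attribute.
These are minimal and exhaustive — every other superkey contains one of them.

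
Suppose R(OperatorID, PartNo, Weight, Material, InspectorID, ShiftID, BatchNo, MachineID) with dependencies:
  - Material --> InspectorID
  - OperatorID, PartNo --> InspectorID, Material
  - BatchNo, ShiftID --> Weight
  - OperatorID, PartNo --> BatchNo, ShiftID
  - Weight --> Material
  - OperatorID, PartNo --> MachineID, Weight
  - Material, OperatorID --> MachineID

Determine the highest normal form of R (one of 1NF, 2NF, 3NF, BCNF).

2NF

Candidate key: {OperatorID, PartNo}. Prime attributes: {OperatorID, PartNo}.
For Material --> InspectorID we have {Material}⁺ = {InspectorID, Material}; {Material} is not a superkey, so BCNF fails.
Material --> InspectorID determines the non-prime attribute {InspectorID} from a non-superkey — 3NF is violated.
No non-prime attribute depends on a proper subset of any candidate key, so 2NF holds.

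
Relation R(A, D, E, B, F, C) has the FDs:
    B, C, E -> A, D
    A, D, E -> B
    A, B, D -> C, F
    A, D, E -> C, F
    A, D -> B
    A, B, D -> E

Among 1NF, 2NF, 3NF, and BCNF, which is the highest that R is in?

BCNF

Candidate keys: {A, D}, {B, C, E}. Prime attributes: {A, B, C, D, E}.
Every FD has a superkey on the left, so the relation is in BCNF.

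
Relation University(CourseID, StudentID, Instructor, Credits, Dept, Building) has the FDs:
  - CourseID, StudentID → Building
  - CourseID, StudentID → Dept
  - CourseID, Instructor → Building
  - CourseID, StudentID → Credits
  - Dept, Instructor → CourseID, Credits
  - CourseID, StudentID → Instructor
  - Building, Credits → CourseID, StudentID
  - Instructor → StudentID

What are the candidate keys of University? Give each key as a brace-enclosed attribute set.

{Building, Credits}⁺ = {Building, CourseID, Credits, Dept, Instructor, StudentID}, which is every attribute, so {Building, Credits} is a candidate key.
{CourseID, Instructor}⁺ = {Building, CourseID, Credits, Dept, Instructor, StudentID}, which is every attribute, so {CourseID, Instructor} is a candidate key.
{CourseID, StudentID}⁺ = {Building, CourseID, Credits, Dept, Instructor, StudentID}, which is every attribute, so {CourseID, StudentID} is a candidate key.
{Dept, Instructor}⁺ = {Building, CourseID, Credits, Dept, Instructor, StudentID}, which is every attribute, so {Dept, Instructor} is a candidate key.
These are minimal and exhaustive — every other superkey contains one of them.

{Building, Credits}, {CourseID, Instructor}, {CourseID, StudentID}, {Dept, Instructor}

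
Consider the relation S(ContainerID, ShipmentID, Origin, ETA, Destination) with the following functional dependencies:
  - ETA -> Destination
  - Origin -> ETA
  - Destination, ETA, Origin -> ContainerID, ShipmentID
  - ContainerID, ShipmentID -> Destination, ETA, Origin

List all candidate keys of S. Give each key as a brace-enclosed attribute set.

{ContainerID, ShipmentID}, {Origin}

{Origin}⁺ = {ContainerID, Destination, ETA, Origin, ShipmentID}, which is every attribute, so {Origin} is a candidate key.
{ContainerID, ShipmentID}⁺ = {ContainerID, Destination, ETA, Origin, ShipmentID}, which is every attribute, so {ContainerID, ShipmentID} is a candidate key.
These are minimal and exhaustive — every other superkey contains one of them.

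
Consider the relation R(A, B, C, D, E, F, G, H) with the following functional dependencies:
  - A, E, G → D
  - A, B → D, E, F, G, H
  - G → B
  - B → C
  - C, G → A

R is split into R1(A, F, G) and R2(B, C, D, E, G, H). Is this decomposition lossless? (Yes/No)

Yes

The shared attributes are {G} and {G}⁺ = {A, B, C, D, E, F, G, H}.
This includes all of R1, so the common attributes are a superkey of R1 — the join is lossless.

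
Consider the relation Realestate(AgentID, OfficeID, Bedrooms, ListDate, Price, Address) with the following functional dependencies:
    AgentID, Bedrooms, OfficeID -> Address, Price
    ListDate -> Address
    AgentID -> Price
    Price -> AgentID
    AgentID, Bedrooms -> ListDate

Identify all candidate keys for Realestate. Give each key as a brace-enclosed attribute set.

{Bedrooms, OfficeID} never appear on the right of any FD, so every key must include all of them.
{AgentID, Bedrooms, OfficeID}⁺ = {Address, AgentID, Bedrooms, ListDate, OfficeID, Price} — all of the relation — so {AgentID, Bedrooms, OfficeID} is a candidate key.
{Bedrooms, OfficeID, Price}⁺ = {Address, AgentID, Bedrooms, ListDate, OfficeID, Price} — all of the relation — so {Bedrooms, OfficeID, Price} is a candidate key.
These are minimal and exhaustive — every other superkey contains one of them.

{AgentID, Bedrooms, OfficeID}, {Bedrooms, OfficeID, Price}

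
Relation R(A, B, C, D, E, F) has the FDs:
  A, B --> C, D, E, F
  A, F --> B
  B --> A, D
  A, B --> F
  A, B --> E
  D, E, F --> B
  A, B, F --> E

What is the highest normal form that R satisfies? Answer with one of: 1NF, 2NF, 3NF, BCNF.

BCNF

Candidate keys: {A, F}, {B}, {D, E, F}. Prime attributes: {A, B, D, E, F}.
Every FD has a superkey on the left, so the relation is in BCNF.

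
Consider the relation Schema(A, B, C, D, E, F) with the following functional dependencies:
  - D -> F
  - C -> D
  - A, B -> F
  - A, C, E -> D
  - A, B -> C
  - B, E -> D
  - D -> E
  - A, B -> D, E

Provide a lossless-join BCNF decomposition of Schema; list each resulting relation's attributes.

{A, B, C}; {C, D}; {D, E, F}

Candidate key of the original relation: {A, B}.
In {A, B, C, D, E, F}, {D} is not a superkey ({D}⁺ restricted to this set is {D, E, F}), so split on D -> E, F into {D, E, F} and {A, B, C, D}.
{D, E, F}: every determinant is a superkey — BCNF.
In {A, B, C, D}, {C} is not a superkey ({C}⁺ restricted to this set is {C, D}), so split on C -> D into {C, D} and {A, B, C}.
{C, D}: every determinant is a superkey — BCNF.
{A, B, C}: every determinant is a superkey — BCNF.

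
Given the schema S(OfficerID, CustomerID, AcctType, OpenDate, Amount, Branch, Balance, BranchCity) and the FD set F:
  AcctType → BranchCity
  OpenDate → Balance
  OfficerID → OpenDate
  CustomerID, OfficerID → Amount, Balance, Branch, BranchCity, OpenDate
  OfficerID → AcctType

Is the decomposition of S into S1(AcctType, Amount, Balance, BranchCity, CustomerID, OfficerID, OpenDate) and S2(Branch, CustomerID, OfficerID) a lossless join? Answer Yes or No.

Yes

Common attributes: {CustomerID, OfficerID}; their closure is {AcctType, Amount, Balance, Branch, BranchCity, CustomerID, OfficerID, OpenDate}.
S1 is contained in that closure, so S1 ∩ S2 → S1 holds and the join is lossless.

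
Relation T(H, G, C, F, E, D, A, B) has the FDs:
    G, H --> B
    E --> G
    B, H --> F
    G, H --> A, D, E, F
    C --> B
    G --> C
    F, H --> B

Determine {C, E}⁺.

{B, C, E, G}

Start with {C, E}.
E --> G applies; add {G} → now {C, E, G}.
C --> B applies; add {B} → now {B, C, E, G}.
No further FD applies.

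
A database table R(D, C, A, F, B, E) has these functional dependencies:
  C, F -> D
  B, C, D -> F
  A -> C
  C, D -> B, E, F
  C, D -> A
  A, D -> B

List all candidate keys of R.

{A, D}, {A, F}, {C, D}, {C, F}

{A, D}⁺ = {A, B, C, D, E, F}, which is every attribute, so {A, D} is a candidate key.
{A, F}⁺ = {A, B, C, D, E, F}, which is every attribute, so {A, F} is a candidate key.
{C, D}⁺ = {A, B, C, D, E, F}, which is every attribute, so {C, D} is a candidate key.
{C, F}⁺ = {A, B, C, D, E, F}, which is every attribute, so {C, F} is a candidate key.
These are minimal and exhaustive — every other superkey contains one of them.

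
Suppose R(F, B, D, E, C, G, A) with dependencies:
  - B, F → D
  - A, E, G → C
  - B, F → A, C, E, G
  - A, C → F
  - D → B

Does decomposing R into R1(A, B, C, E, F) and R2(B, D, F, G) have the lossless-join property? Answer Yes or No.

Yes

R1 ∩ R2 = {B, F}; its closure under F is {A, B, C, D, E, F, G}.
R1 is contained in that closure, so R1 ∩ R2 → R1 holds and the join is lossless.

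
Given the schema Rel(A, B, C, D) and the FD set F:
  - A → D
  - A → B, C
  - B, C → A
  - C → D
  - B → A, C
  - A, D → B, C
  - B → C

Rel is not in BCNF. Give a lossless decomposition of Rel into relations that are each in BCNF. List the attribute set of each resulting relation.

Candidate keys of the original relation: {A}, {B}.
In {A, B, C, D}, {C} is not a superkey ({C}⁺ restricted to this set is {C, D}), so split on C → D into {C, D} and {A, B, C}.
{C, D} has no BCNF violation.
{A, B, C} has no BCNF violation.

{A, B, C}; {C, D}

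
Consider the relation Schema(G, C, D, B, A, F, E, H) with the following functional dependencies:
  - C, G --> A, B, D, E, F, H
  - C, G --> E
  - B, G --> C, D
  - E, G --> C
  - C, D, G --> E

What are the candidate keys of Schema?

{G} never appears on the right of any FD, so every key must include it.
{B, G}⁺ = {A, B, C, D, E, F, G, H} — all of the relation — so {B, G} is a candidate key.
{C, G}⁺ = {A, B, C, D, E, F, G, H} — all of the relation — so {C, G} is a candidate key.
{E, G}⁺ = {A, B, C, D, E, F, G, H} — all of the relation — so {E, G} is a candidate key.
No proper subset of any of these is a key, and no other minimal superkey exists.

{B, G}, {C, G}, {E, G}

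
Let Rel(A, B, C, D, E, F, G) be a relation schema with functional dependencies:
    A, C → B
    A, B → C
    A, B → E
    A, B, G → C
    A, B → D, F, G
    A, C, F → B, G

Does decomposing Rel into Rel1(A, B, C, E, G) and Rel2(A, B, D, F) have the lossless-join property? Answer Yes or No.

Rel1 ∩ Rel2 = {A, B}; its closure under F is {A, B, C, D, E, F, G}.
This includes all of Rel1, so the common attributes are a superkey of Rel1 — the join is lossless.

Yes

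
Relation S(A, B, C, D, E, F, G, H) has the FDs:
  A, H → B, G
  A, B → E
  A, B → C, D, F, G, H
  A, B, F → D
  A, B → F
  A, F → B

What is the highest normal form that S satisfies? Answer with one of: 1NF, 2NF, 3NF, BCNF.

Candidate keys: {A, B}, {A, F}, {A, H}. Prime attributes: {A, B, F, H}.
Every FD has a superkey on the left, so the relation is in BCNF.

BCNF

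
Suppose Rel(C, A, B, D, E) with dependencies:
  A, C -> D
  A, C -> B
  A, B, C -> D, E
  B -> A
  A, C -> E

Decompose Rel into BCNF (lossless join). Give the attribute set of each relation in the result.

{A, B}; {B, C, D, E}

Candidate keys of the original relation: {A, C}, {B, C}.
In {A, B, C, D, E}, {B} is not a superkey ({B}⁺ restricted to this set is {A, B}), so split on B -> A into {A, B} and {B, C, D, E}.
{A, B}: every determinant is a superkey — BCNF.
{B, C, D, E}: every determinant is a superkey — BCNF.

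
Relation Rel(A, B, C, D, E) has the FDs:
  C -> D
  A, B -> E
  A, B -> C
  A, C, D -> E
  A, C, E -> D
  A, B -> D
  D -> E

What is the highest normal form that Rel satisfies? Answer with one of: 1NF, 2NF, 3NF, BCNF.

Candidate key: {A, B}. Prime attributes: {A, B}.
C -> D breaks BCNF: {C}⁺ = {C, D, E}, so {C} is not a superkey.
C -> D determines the non-prime attribute {D} from a non-superkey — 3NF is violated.
No non-prime attribute depends on a proper subset of any candidate key, so 2NF holds.

2NF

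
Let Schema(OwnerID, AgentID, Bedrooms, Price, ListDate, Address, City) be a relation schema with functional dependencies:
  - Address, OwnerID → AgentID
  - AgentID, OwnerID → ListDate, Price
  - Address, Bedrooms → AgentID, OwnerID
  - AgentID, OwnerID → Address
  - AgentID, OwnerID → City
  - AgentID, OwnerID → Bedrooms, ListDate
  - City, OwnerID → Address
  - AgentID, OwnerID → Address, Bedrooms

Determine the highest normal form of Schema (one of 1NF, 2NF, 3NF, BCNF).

BCNF

Candidate keys: {Address, Bedrooms}, {Address, OwnerID}, {AgentID, OwnerID}, {City, OwnerID}. Prime attributes: {Address, AgentID, Bedrooms, City, OwnerID}.
The left-hand side of every FD is a superkey, so BCNF is satisfied.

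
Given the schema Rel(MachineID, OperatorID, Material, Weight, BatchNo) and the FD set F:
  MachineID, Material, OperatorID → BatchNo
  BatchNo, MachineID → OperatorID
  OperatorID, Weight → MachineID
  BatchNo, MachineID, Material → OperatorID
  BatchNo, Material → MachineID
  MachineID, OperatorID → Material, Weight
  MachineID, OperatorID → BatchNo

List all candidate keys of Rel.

Closure of {BatchNo, MachineID} is {BatchNo, MachineID, Material, OperatorID, Weight}, the whole schema; {BatchNo, MachineID} is a candidate key.
Closure of {BatchNo, Material} is {BatchNo, MachineID, Material, OperatorID, Weight}, the whole schema; {BatchNo, Material} is a candidate key.
Closure of {MachineID, OperatorID} is {BatchNo, MachineID, Material, OperatorID, Weight}, the whole schema; {MachineID, OperatorID} is a candidate key.
Closure of {OperatorID, Weight} is {BatchNo, MachineID, Material, OperatorID, Weight}, the whole schema; {OperatorID, Weight} is a candidate key.
Any other superkey properly contains one of these, so there are no further candidate keys.

{BatchNo, MachineID}, {BatchNo, Material}, {MachineID, OperatorID}, {OperatorID, Weight}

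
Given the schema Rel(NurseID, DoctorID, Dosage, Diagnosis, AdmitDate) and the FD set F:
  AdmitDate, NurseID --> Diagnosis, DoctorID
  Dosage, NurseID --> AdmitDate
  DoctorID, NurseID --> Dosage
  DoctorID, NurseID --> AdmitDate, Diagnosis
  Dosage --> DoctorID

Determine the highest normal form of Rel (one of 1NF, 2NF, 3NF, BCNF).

Candidate keys: {AdmitDate, NurseID}, {DoctorID, NurseID}, {Dosage, NurseID}. Prime attributes: {AdmitDate, DoctorID, Dosage, NurseID}.
For Dosage --> DoctorID we have {Dosage}⁺ = {DoctorID, Dosage}; {Dosage} is not a superkey, so BCNF fails.
Its right-hand attributes {DoctorID} are all prime, as are those of every other non-superkey FD — the relation is in 3NF.

3NF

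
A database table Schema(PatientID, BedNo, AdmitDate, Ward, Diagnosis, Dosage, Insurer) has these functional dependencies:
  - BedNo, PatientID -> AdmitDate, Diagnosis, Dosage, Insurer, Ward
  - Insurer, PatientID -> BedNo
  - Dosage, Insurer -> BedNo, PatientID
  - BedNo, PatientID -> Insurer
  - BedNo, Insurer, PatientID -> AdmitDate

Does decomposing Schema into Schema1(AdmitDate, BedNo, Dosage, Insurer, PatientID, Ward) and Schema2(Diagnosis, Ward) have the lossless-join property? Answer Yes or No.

No

Common attributes: {Ward}; their closure is {Ward}.
Neither Schema1 nor Schema2 is contained in that closure, so the decomposition is lossy.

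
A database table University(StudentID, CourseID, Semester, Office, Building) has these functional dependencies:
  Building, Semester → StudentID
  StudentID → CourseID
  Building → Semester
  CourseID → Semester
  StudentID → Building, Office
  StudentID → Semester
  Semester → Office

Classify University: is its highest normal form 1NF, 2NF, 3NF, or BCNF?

Candidate keys: {Building}, {StudentID}. Prime attributes: {Building, StudentID}.
For CourseID → Semester we have {CourseID}⁺ = {CourseID, Office, Semester}; {CourseID} is not a superkey, so BCNF fails.
CourseID → Semester determines the non-prime attribute {Semester} from a non-superkey — 3NF is violated.
With only single-attribute keys there can be no partial dependency, so 2NF holds.

2NF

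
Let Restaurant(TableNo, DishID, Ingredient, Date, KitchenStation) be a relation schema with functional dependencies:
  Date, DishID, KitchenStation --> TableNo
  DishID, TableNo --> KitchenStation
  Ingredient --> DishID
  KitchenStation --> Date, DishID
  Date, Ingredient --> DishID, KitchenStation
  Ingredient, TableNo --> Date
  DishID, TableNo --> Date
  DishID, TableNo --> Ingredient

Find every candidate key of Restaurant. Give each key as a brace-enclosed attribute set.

{KitchenStation}⁺ = {Date, DishID, Ingredient, KitchenStation, TableNo}, which is every attribute, so {KitchenStation} is a candidate key.
{Date, Ingredient}⁺ = {Date, DishID, Ingredient, KitchenStation, TableNo}, which is every attribute, so {Date, Ingredient} is a candidate key.
{DishID, TableNo}⁺ = {Date, DishID, Ingredient, KitchenStation, TableNo}, which is every attribute, so {DishID, TableNo} is a candidate key.
{Ingredient, TableNo}⁺ = {Date, DishID, Ingredient, KitchenStation, TableNo}, which is every attribute, so {Ingredient, TableNo} is a candidate key.
Any other superkey properly contains one of these, so there are no further candidate keys.

{Date, Ingredient}, {DishID, TableNo}, {Ingredient, TableNo}, {KitchenStation}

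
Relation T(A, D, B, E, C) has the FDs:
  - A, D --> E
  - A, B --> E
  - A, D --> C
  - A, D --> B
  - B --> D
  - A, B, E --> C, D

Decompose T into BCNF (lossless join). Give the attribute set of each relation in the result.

Candidate keys of the original relation: {A, B}, {A, D}.
In {A, B, C, D, E}, {B} is not a superkey ({B}⁺ restricted to this set is {B, D}), so split on B --> D into {B, D} and {A, B, C, E}.
{B, D} has no BCNF violation.
{A, B, C, E} has no BCNF violation.

{A, B, C, E}; {B, D}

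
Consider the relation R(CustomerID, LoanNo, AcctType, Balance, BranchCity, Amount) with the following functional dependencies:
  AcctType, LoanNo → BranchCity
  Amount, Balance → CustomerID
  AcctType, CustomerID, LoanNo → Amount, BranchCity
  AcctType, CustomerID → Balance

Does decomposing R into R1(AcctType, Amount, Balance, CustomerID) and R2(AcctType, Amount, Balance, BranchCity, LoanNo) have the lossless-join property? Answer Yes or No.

Yes

R1 ∩ R2 = {AcctType, Amount, Balance}; its closure under F is {AcctType, Amount, Balance, CustomerID}.
R1 is contained in that closure, so R1 ∩ R2 → R1 holds and the join is lossless.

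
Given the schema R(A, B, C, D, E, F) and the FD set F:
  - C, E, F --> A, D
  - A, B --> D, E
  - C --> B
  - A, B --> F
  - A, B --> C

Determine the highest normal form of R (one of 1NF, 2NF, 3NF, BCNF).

3NF

Candidate keys: {A, B}, {A, C}, {C, E, F}. Prime attributes: {A, B, C, E, F}.
For C --> B we have {C}⁺ = {B, C}; {C} is not a superkey, so BCNF fails.
Its right-hand attributes {B} are all prime, as are those of every other non-superkey FD — the relation is in 3NF.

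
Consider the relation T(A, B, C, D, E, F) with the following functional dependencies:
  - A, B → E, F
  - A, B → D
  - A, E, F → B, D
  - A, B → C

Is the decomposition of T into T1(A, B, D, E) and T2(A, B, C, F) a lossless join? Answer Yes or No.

Yes

Common attributes: {A, B}; their closure is {A, B, C, D, E, F}.
Since T1 ⊆ {A, B, C, D, E, F}, the intersection is a superkey of T1; the decomposition is lossless.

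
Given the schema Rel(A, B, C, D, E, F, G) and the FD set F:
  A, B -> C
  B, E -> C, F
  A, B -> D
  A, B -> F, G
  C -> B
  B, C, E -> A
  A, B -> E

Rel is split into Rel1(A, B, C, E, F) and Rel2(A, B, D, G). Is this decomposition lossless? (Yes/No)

Rel1 ∩ Rel2 = {A, B}; its closure under F is {A, B, C, D, E, F, G}.
Rel1 is contained in that closure, so Rel1 ∩ Rel2 -> Rel1 holds and the join is lossless.

Yes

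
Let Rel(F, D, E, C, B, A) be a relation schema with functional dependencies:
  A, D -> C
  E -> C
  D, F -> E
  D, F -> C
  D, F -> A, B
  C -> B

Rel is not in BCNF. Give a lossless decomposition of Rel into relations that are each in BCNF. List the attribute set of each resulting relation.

Candidate key of the original relation: {D, F}.
Within {A, B, C, D, E, F}: {A, D}⁺ ∩ {A, B, C, D, E, F} = {A, B, C, D}, not the whole set, so A, D -> B, C violates BCNF; decompose into {A, B, C, D} and {A, D, E, F}.
Within {A, B, C, D}: {C}⁺ ∩ {A, B, C, D} = {B, C}, not the whole set, so C -> B violates BCNF; decompose into {B, C} and {A, C, D}.
{B, C} has no BCNF violation.
{A, C, D} has no BCNF violation.
{A, D, E, F} has no BCNF violation.

{A, C, D}; {A, D, E, F}; {B, C}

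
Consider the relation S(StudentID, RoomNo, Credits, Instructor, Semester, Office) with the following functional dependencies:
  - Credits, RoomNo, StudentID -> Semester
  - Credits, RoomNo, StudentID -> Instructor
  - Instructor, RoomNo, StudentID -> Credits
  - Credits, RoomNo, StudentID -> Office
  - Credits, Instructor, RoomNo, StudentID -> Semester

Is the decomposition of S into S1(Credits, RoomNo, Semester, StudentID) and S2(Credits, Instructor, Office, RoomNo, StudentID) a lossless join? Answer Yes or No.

Yes

Common attributes: {Credits, RoomNo, StudentID}; their closure is {Credits, Instructor, Office, RoomNo, Semester, StudentID}.
S1 is contained in that closure, so S1 ∩ S2 -> S1 holds and the join is lossless.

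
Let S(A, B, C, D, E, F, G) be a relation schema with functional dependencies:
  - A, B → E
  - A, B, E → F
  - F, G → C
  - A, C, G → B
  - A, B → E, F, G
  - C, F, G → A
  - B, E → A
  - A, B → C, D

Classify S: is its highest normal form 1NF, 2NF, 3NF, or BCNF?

BCNF

Candidate keys: {A, B}, {A, C, G}, {B, E}, {F, G}. Prime attributes: {A, B, C, E, F, G}.
Every FD has a superkey on the left, so the relation is in BCNF.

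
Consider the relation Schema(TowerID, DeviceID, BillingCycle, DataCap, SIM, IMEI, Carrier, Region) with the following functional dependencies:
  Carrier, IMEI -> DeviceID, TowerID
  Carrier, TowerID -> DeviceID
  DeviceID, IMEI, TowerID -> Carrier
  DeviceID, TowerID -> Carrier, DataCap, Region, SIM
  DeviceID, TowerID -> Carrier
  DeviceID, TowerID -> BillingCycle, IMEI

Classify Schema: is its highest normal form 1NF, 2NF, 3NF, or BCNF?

BCNF

Candidate keys: {Carrier, IMEI}, {Carrier, TowerID}, {DeviceID, TowerID}. Prime attributes: {Carrier, DeviceID, IMEI, TowerID}.
Every FD has a superkey on the left, so the relation is in BCNF.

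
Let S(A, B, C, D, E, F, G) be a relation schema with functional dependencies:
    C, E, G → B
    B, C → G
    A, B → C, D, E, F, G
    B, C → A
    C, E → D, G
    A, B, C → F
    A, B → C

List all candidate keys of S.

Closure of {A, B} is {A, B, C, D, E, F, G}, the whole schema; {A, B} is a candidate key.
Closure of {B, C} is {A, B, C, D, E, F, G}, the whole schema; {B, C} is a candidate key.
Closure of {C, E} is {A, B, C, D, E, F, G}, the whole schema; {C, E} is a candidate key.
These are minimal and exhaustive — every other superkey contains one of them.

{A, B}, {B, C}, {C, E}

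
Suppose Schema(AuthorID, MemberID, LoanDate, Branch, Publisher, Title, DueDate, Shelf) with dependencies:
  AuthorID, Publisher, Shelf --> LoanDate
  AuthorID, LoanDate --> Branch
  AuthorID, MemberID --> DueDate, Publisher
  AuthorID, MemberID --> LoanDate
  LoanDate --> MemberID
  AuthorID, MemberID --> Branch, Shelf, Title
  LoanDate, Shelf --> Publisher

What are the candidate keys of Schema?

No FD produces {AuthorID}, so it must be in every candidate key.
{AuthorID, LoanDate}⁺ = {AuthorID, Branch, DueDate, LoanDate, MemberID, Publisher, Shelf, Title}, which is every attribute, so {AuthorID, LoanDate} is a candidate key.
{AuthorID, MemberID}⁺ = {AuthorID, Branch, DueDate, LoanDate, MemberID, Publisher, Shelf, Title}, which is every attribute, so {AuthorID, MemberID} is a candidate key.
{AuthorID, Publisher, Shelf}⁺ = {AuthorID, Branch, DueDate, LoanDate, MemberID, Publisher, Shelf, Title}, which is every attribute, so {AuthorID, Publisher, Shelf} is a candidate key.
No proper subset of any of these is a key, and no other minimal superkey exists.

{AuthorID, LoanDate}, {AuthorID, MemberID}, {AuthorID, Publisher, Shelf}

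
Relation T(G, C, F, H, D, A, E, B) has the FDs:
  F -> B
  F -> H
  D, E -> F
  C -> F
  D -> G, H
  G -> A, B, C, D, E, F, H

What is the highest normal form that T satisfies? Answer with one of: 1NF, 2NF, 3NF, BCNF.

2NF

Candidate keys: {D}, {G}. Prime attributes: {D, G}.
F -> B breaks BCNF: {F}⁺ = {B, F, H}, so {F} is not a superkey.
Because {B} is non-prime and the left side of F -> B is not a superkey, the relation is not in 3NF.
Every candidate key is a single attribute, so no partial dependency is possible; 2NF holds.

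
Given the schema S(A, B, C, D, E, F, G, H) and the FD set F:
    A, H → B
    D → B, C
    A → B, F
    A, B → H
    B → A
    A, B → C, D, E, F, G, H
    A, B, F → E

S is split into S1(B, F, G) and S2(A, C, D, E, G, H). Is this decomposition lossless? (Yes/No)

No

S1 ∩ S2 = {G}; its closure under F is {G}.
The closure covers neither S1 nor S2 entirely; the join is not lossless.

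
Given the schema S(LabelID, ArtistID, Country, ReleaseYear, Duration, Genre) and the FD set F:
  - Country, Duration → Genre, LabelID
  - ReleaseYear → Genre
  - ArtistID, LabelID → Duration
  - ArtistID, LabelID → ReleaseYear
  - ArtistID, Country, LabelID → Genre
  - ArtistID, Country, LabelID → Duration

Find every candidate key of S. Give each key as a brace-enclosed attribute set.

No FD produces {ArtistID, Country}, so they must be in every candidate key.
Closure of {ArtistID, Country, Duration} is {ArtistID, Country, Duration, Genre, LabelID, ReleaseYear}, the whole schema; {ArtistID, Country, Duration} is a candidate key.
Closure of {ArtistID, Country, LabelID} is {ArtistID, Country, Duration, Genre, LabelID, ReleaseYear}, the whole schema; {ArtistID, Country, LabelID} is a candidate key.
These are minimal and exhaustive — every other superkey contains one of them.

{ArtistID, Country, Duration}, {ArtistID, Country, LabelID}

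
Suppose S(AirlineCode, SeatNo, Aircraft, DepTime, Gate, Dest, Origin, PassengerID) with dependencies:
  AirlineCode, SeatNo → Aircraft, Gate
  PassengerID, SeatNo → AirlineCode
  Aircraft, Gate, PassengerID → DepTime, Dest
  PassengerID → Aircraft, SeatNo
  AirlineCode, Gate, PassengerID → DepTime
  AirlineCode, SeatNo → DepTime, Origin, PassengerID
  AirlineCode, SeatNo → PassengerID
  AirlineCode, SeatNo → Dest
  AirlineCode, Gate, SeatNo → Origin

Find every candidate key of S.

{PassengerID} is a candidate key since {PassengerID}⁺ = {Aircraft, AirlineCode, DepTime, Dest, Gate, Origin, PassengerID, SeatNo} covers every attribute.
{AirlineCode, SeatNo} is a candidate key since {AirlineCode, SeatNo}⁺ = {Aircraft, AirlineCode, DepTime, Dest, Gate, Origin, PassengerID, SeatNo} covers every attribute.
These are minimal and exhaustive — every other superkey contains one of them.

{AirlineCode, SeatNo}, {PassengerID}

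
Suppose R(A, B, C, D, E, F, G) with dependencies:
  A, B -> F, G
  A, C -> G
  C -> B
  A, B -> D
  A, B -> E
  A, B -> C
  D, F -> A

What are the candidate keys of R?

{A, B}⁺ = {A, B, C, D, E, F, G}, which is every attribute, so {A, B} is a candidate key.
{A, C}⁺ = {A, B, C, D, E, F, G}, which is every attribute, so {A, C} is a candidate key.
{B, D, F}⁺ = {A, B, C, D, E, F, G}, which is every attribute, so {B, D, F} is a candidate key.
{C, D, F}⁺ = {A, B, C, D, E, F, G}, which is every attribute, so {C, D, F} is a candidate key.
Any other superkey properly contains one of these, so there are no further candidate keys.

{A, B}, {A, C}, {B, D, F}, {C, D, F}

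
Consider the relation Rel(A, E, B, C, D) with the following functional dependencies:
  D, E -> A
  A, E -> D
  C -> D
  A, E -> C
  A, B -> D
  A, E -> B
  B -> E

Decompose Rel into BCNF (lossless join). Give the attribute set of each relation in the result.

Candidate keys of the original relation: {A, B}, {A, E}, {B, C}, {B, D}, {C, E}, {D, E}.
{A, B, C, D, E}: {C} determines {C, D} here but is not a superkey — split on C -> D, giving {C, D} and {A, B, C, E}.
{C, D} is in BCNF.
{A, B, C, E}: {B} determines {B, E} here but is not a superkey — split on B -> E, giving {B, E} and {A, B, C}.
{B, E} is in BCNF.
{A, B, C} is in BCNF.

{A, B, C}; {B, E}; {C, D}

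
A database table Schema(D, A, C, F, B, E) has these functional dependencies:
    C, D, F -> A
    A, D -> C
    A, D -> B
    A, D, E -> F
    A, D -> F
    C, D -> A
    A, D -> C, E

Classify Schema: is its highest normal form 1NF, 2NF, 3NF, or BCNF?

Candidate keys: {A, D}, {C, D}. Prime attributes: {A, C, D}.
The left-hand side of every FD is a superkey, so BCNF is satisfied.

BCNF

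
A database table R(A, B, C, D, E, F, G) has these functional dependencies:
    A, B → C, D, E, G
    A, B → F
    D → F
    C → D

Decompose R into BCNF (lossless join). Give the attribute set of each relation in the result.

Candidate key of the original relation: {A, B}.
Within {A, B, C, D, E, F, G}: {D}⁺ ∩ {A, B, C, D, E, F, G} = {D, F}, not the whole set, so D → F violates BCNF; decompose into {D, F} and {A, B, C, D, E, G}.
{D, F}: every determinant is a superkey — BCNF.
Within {A, B, C, D, E, G}: {C}⁺ ∩ {A, B, C, D, E, G} = {C, D}, not the whole set, so C → D violates BCNF; decompose into {C, D} and {A, B, C, E, G}.
{C, D}: every determinant is a superkey — BCNF.
{A, B, C, E, G}: every determinant is a superkey — BCNF.

{A, B, C, E, G}; {C, D}; {D, F}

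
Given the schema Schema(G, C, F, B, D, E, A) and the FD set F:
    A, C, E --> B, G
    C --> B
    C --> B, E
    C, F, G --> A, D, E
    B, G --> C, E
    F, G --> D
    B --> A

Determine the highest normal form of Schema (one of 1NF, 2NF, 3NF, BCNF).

1NF

Candidate keys: {B, F, G}, {C, F}. Prime attributes: {B, C, F, G}.
A, C, E --> B, G: {A, C, E}⁺ = {A, B, C, E, G}, which is not all of the attributes, so the left side is not a superkey — BCNF is violated.
Because {E} is non-prime and the left side of C --> B, E is not a superkey, the relation is not in 3NF.
{C} is a proper subset of the key {C, F}, and {C}⁺ contains the non-prime attributes {A, E} — a partial dependency, so 2NF is violated.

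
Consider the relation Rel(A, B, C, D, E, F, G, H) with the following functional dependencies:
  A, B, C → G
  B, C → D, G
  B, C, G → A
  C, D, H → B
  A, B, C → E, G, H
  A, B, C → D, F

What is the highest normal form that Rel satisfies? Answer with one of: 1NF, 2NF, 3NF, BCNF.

Candidate keys: {B, C}, {C, D, H}. Prime attributes: {B, C, D, H}.
The left-hand side of every FD is a superkey, so BCNF is satisfied.

BCNF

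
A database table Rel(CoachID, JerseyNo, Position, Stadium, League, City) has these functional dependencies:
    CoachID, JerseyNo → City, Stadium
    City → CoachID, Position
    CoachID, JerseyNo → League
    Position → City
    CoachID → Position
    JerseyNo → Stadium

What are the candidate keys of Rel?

No FD produces {JerseyNo}, so it must be in every candidate key.
Closure of {City, JerseyNo} is {City, CoachID, JerseyNo, League, Position, Stadium}, the whole schema; {City, JerseyNo} is a candidate key.
Closure of {CoachID, JerseyNo} is {City, CoachID, JerseyNo, League, Position, Stadium}, the whole schema; {CoachID, JerseyNo} is a candidate key.
Closure of {JerseyNo, Position} is {City, CoachID, JerseyNo, League, Position, Stadium}, the whole schema; {JerseyNo, Position} is a candidate key.
No proper subset of any of these is a key, and no other minimal superkey exists.

{City, JerseyNo}, {CoachID, JerseyNo}, {JerseyNo, Position}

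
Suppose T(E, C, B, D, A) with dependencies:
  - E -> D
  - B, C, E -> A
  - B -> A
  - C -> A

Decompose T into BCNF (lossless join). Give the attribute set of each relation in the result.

{A, B}; {B, C, E}; {D, E}

Candidate key of the original relation: {B, C, E}.
Within {A, B, C, D, E}: {E}⁺ ∩ {A, B, C, D, E} = {D, E}, not the whole set, so E -> D violates BCNF; decompose into {D, E} and {A, B, C, E}.
{D, E}: every determinant is a superkey — BCNF.
Within {A, B, C, E}: {B}⁺ ∩ {A, B, C, E} = {A, B}, not the whole set, so B -> A violates BCNF; decompose into {A, B} and {B, C, E}.
{A, B}: every determinant is a superkey — BCNF.
{B, C, E}: every determinant is a superkey — BCNF.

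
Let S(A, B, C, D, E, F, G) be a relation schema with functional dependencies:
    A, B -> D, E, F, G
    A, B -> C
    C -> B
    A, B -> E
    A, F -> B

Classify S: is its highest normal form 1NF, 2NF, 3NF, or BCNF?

3NF

Candidate keys: {A, B}, {A, C}, {A, F}. Prime attributes: {A, B, C, F}.
For C -> B we have {C}⁺ = {B, C}; {C} is not a superkey, so BCNF fails.
Since {B} ⊆ prime attributes and every other non-superkey FD also has a prime right side, the schema is in 3NF.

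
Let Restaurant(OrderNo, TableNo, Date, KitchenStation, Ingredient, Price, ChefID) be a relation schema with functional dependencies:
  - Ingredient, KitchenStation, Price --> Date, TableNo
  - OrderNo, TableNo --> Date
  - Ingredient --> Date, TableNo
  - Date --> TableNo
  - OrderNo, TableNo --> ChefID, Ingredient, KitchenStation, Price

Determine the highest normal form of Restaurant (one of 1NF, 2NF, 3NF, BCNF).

Candidate keys: {Date, OrderNo}, {Ingredient, OrderNo}, {OrderNo, TableNo}. Prime attributes: {Date, Ingredient, OrderNo, TableNo}.
For Ingredient, KitchenStation, Price --> Date, TableNo we have {Ingredient, KitchenStation, Price}⁺ = {Date, Ingredient, KitchenStation, Price, TableNo}; {Ingredient, KitchenStation, Price} is not a superkey, so BCNF fails.
But every attribute on its right side ({Date, TableNo}) is prime, and the same holds for every other non-superkey FD, so 3NF still holds.

3NF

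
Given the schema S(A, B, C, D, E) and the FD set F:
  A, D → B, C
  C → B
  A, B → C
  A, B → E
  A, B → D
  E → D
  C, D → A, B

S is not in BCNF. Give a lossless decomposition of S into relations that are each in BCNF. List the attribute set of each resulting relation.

Candidate keys of the original relation: {A, B}, {A, C}, {A, D}, {A, E}, {C, D}, {C, E}.
In {A, B, C, D, E}, {C} is not a superkey ({C}⁺ restricted to this set is {B, C}), so split on C → B into {B, C} and {A, C, D, E}.
{B, C}: every determinant is a superkey — BCNF.
In {A, C, D, E}, {E} is not a superkey ({E}⁺ restricted to this set is {D, E}), so split on E → D into {D, E} and {A, C, E}.
{D, E}: every determinant is a superkey — BCNF.
{A, C, E}: every determinant is a superkey — BCNF.

{A, C, E}; {B, C}; {D, E}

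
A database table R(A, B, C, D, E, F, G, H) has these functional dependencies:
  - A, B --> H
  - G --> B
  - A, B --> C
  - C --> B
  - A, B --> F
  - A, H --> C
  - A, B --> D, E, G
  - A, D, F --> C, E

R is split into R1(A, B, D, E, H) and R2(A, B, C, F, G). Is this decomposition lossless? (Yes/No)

The shared attributes are {A, B} and {A, B}⁺ = {A, B, C, D, E, F, G, H}.
Since R1 ⊆ {A, B, C, D, E, F, G, H}, the intersection is a superkey of R1; the decomposition is lossless.

Yes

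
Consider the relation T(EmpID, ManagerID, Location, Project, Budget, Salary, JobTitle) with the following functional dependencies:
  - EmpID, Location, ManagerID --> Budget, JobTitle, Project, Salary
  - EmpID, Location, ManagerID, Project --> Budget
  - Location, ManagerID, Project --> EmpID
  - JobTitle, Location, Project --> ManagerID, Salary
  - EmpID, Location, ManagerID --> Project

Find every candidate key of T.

Attributes never on any right-hand side: {Location} — every candidate key must contain it.
{EmpID, Location, ManagerID}⁺ = {Budget, EmpID, JobTitle, Location, ManagerID, Project, Salary} — all of the relation — so {EmpID, Location, ManagerID} is a candidate key.
{JobTitle, Location, Project}⁺ = {Budget, EmpID, JobTitle, Location, ManagerID, Project, Salary} — all of the relation — so {JobTitle, Location, Project} is a candidate key.
{Location, ManagerID, Project}⁺ = {Budget, EmpID, JobTitle, Location, ManagerID, Project, Salary} — all of the relation — so {Location, ManagerID, Project} is a candidate key.
Any other superkey properly contains one of these, so there are no further candidate keys.

{EmpID, Location, ManagerID}, {JobTitle, Location, Project}, {Location, ManagerID, Project}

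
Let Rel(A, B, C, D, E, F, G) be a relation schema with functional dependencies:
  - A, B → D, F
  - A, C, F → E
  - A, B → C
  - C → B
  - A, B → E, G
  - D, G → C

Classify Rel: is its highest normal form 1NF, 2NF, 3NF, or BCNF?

3NF

Candidate keys: {A, B}, {A, C}, {A, D, G}. Prime attributes: {A, B, C, D, G}.
C → B: {C}⁺ = {B, C}, which is not all of the attributes, so the left side is not a superkey — BCNF is violated.
But every attribute on its right side ({B}) is prime, and the same holds for every other non-superkey FD, so 3NF still holds.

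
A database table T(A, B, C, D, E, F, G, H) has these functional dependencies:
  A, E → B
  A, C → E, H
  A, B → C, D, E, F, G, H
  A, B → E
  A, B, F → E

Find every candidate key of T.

{A} never appears on the right of any FD, so every key must include it.
{A, B} is a candidate key since {A, B}⁺ = {A, B, C, D, E, F, G, H} covers every attribute.
{A, C} is a candidate key since {A, C}⁺ = {A, B, C, D, E, F, G, H} covers every attribute.
{A, E} is a candidate key since {A, E}⁺ = {A, B, C, D, E, F, G, H} covers every attribute.
These are minimal and exhaustive — every other superkey contains one of them.

{A, B}, {A, C}, {A, E}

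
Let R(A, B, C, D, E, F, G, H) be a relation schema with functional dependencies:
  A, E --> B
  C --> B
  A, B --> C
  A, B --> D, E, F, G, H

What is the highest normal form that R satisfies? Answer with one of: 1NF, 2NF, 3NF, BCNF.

Candidate keys: {A, B}, {A, C}, {A, E}. Prime attributes: {A, B, C, E}.
C --> B: {C}⁺ = {B, C}, which is not all of the attributes, so the left side is not a superkey — BCNF is violated.
But every attribute on its right side ({B}) is prime, and the same holds for every other non-superkey FD, so 3NF still holds.

3NF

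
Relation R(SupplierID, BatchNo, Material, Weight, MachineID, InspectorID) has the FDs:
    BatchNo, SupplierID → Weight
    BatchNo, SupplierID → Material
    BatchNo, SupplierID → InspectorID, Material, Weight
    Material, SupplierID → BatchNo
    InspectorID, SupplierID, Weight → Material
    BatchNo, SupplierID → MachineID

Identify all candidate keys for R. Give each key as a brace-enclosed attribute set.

{BatchNo, SupplierID}, {InspectorID, SupplierID, Weight}, {Material, SupplierID}

{SupplierID} never appears on the right of any FD, so every key must include it.
{BatchNo, SupplierID} is a candidate key since {BatchNo, SupplierID}⁺ = {BatchNo, InspectorID, MachineID, Material, SupplierID, Weight} covers every attribute.
{Material, SupplierID} is a candidate key since {Material, SupplierID}⁺ = {BatchNo, InspectorID, MachineID, Material, SupplierID, Weight} covers every attribute.
{InspectorID, SupplierID, Weight} is a candidate key since {InspectorID, SupplierID, Weight}⁺ = {BatchNo, InspectorID, MachineID, Material, SupplierID, Weight} covers every attribute.
These are minimal and exhaustive — every other superkey contains one of them.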